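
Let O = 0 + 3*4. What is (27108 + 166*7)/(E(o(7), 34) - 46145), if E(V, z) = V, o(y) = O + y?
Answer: -14135/23063 ≈ -0.61289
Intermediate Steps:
O = 12 (O = 0 + 12 = 12)
o(y) = 12 + y
(27108 + 166*7)/(E(o(7), 34) - 46145) = (27108 + 166*7)/((12 + 7) - 46145) = (27108 + 1162)/(19 - 46145) = 28270/(-46126) = 28270*(-1/46126) = -14135/23063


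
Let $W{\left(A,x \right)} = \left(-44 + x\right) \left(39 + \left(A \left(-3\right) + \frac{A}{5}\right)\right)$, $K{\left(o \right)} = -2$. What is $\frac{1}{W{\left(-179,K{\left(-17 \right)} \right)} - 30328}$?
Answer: $- \frac{5}{275886} \approx -1.8123 \cdot 10^{-5}$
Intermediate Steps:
$W{\left(A,x \right)} = \left(-44 + x\right) \left(39 - \frac{14 A}{5}\right)$ ($W{\left(A,x \right)} = \left(-44 + x\right) \left(39 - \left(3 A - A \frac{1}{5}\right)\right) = \left(-44 + x\right) \left(39 + \left(- 3 A + \frac{A}{5}\right)\right) = \left(-44 + x\right) \left(39 - \frac{14 A}{5}\right)$)
$\frac{1}{W{\left(-179,K{\left(-17 \right)} \right)} - 30328} = \frac{1}{\left(-1716 + 39 \left(-2\right) + \frac{616}{5} \left(-179\right) - \left(- \frac{2506}{5}\right) \left(-2\right)\right) - 30328} = \frac{1}{\left(-1716 - 78 - \frac{110264}{5} - \frac{5012}{5}\right) - 30328} = \frac{1}{- \frac{124246}{5} - 30328} = \frac{1}{- \frac{275886}{5}} = - \frac{5}{275886}$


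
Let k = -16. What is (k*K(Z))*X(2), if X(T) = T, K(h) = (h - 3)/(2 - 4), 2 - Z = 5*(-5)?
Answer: 384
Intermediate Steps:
Z = 27 (Z = 2 - 5*(-5) = 2 - 1*(-25) = 2 + 25 = 27)
K(h) = 3/2 - h/2 (K(h) = (-3 + h)/(-2) = (-3 + h)*(-½) = 3/2 - h/2)
(k*K(Z))*X(2) = -16*(3/2 - ½*27)*2 = -16*(3/2 - 27/2)*2 = -16*(-12)*2 = 192*2 = 384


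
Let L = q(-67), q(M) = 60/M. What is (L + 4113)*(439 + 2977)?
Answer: 941145576/67 ≈ 1.4047e+7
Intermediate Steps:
L = -60/67 (L = 60/(-67) = 60*(-1/67) = -60/67 ≈ -0.89552)
(L + 4113)*(439 + 2977) = (-60/67 + 4113)*(439 + 2977) = (275511/67)*3416 = 941145576/67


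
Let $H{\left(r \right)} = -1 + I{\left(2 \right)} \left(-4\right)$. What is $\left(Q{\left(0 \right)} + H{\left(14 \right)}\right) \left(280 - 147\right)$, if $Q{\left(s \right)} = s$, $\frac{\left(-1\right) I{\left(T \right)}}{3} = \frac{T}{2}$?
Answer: $1463$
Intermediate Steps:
$I{\left(T \right)} = - \frac{3 T}{2}$ ($I{\left(T \right)} = - 3 \frac{T}{2} = - \frac{3 T}{2}$)
$H{\left(r \right)} = 11$ ($H{\left(r \right)} = -1 + \left(- \frac{3}{2}\right) 2 \left(-4\right) = -1 - -12 = -1 + 12 = 11$)
$\left(Q{\left(0 \right)} + H{\left(14 \right)}\right) \left(280 - 147\right) = \left(0 + 11\right) \left(280 - 147\right) = 11 \cdot 133 = 1463$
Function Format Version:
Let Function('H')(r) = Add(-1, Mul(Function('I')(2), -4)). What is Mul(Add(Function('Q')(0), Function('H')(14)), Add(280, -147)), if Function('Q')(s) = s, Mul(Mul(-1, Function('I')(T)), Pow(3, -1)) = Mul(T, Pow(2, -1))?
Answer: 1463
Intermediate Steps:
Function('I')(T) = Mul(Rational(-3, 2), T) (Function('I')(T) = Mul(-3, Mul(T, Pow(2, -1))) = Mul(-3, Mul(T, Rational(1, 2))) = Mul(-3, Mul(Rational(1, 2), T)) = Mul(Rational(-3, 2), T))
Function('H')(r) = 11 (Function('H')(r) = Add(-1, Mul(Mul(Rational(-3, 2), 2), -4)) = Add(-1, Mul(-3, -4)) = Add(-1, 12) = 11)
Mul(Add(Function('Q')(0), Function('H')(14)), Add(280, -147)) = Mul(Add(0, 11), Add(280, -147)) = Mul(11, 133) = 1463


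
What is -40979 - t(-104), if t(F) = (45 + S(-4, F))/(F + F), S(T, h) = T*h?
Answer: -8523171/208 ≈ -40977.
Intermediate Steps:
t(F) = (45 - 4*F)/(2*F) (t(F) = (45 - 4*F)/(F + F) = (45 - 4*F)/((2*F)) = (45 - 4*F)*(1/(2*F)) = (45 - 4*F)/(2*F))
-40979 - t(-104) = -40979 - (-2 + (45/2)/(-104)) = -40979 - (-2 + (45/2)*(-1/104)) = -40979 - (-2 - 45/208) = -40979 - 1*(-461/208) = -40979 + 461/208 = -8523171/208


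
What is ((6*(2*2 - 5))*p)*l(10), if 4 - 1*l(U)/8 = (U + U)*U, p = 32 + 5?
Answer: 348096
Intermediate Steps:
p = 37
l(U) = 32 - 16*U² (l(U) = 32 - 8*(U + U)*U = 32 - 8*2*U*U = 32 - 16*U²)
((6*(2*2 - 5))*p)*l(10) = ((6*(2*2 - 5))*37)*(32 - 16*10²) = ((6*(4 - 5))*37)*(32 - 16*100) = ((6*(-1))*37)*(32 - 1600) = -6*37*(-1568) = -222*(-1568) = 348096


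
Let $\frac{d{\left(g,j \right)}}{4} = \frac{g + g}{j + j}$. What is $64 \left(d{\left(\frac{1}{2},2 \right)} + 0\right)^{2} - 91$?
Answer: $-27$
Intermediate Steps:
$d{\left(g,j \right)} = \frac{4 g}{j}$ ($d{\left(g,j \right)} = 4 \frac{g + g}{j + j} = 4 \frac{2 g}{2 j} = 4 \cdot 2 g \frac{1}{2 j} = 4 \frac{g}{j} = \frac{4 g}{j}$)
$64 \left(d{\left(\frac{1}{2},2 \right)} + 0\right)^{2} - 91 = 64 \left(\frac{4}{2 \cdot 2} + 0\right)^{2} - 91 = 64 \left(4 \cdot \frac{1}{2} \cdot \frac{1}{2} + 0\right)^{2} - 91 = 64 \left(1 + 0\right)^{2} - 91 = 64 \cdot 1^{2} - 91 = 64 \cdot 1 - 91 = 64 - 91 = -27$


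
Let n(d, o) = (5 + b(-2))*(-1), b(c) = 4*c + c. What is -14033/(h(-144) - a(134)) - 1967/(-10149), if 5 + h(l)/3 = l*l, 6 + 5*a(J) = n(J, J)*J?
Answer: -5984854/185249697 ≈ -0.032307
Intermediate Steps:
b(c) = 5*c
n(d, o) = 5 (n(d, o) = (5 + 5*(-2))*(-1) = (5 - 10)*(-1) = -5*(-1) = 5)
a(J) = -6/5 + J (a(J) = -6/5 + (5*J)/5 = -6/5 + J)
h(l) = -15 + 3*l² (h(l) = -15 + 3*(l*l) = -15 + 3*l²)
-14033/(h(-144) - a(134)) - 1967/(-10149) = -14033/((-15 + 3*(-144)²) - (-6/5 + 134)) - 1967/(-10149) = -14033/((-15 + 3*20736) - 1*664/5) - 1967*(-1/10149) = -14033/((-15 + 62208) - 664/5) + 1967/10149 = -14033/(62193 - 664/5) + 1967/10149 = -14033/310301/5 + 1967/10149 = -14033*5/310301 + 1967/10149 = -70165/310301 + 1967/10149 = -5984854/185249697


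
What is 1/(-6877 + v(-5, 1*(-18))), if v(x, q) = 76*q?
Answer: -1/8245 ≈ -0.00012129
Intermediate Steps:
1/(-6877 + v(-5, 1*(-18))) = 1/(-6877 + 76*(1*(-18))) = 1/(-6877 + 76*(-18)) = 1/(-6877 - 1368) = 1/(-8245) = -1/8245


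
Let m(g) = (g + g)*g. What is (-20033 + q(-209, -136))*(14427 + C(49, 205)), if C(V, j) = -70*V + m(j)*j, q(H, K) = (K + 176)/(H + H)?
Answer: -72187670165499/209 ≈ -3.4540e+11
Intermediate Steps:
m(g) = 2*g² (m(g) = (2*g)*g = 2*g²)
q(H, K) = (176 + K)/(2*H) (q(H, K) = (176 + K)/((2*H)) = (176 + K)*(1/(2*H)) = (176 + K)/(2*H))
C(V, j) = -70*V + 2*j³ (C(V, j) = -70*V + (2*j²)*j = -70*V + 2*j³)
(-20033 + q(-209, -136))*(14427 + C(49, 205)) = (-20033 + (½)*(176 - 136)/(-209))*(14427 + (-70*49 + 2*205³)) = (-20033 + (½)*(-1/209)*40)*(14427 + (-3430 + 2*8615125)) = (-20033 - 20/209)*(14427 + (-3430 + 17230250)) = -4186917*(14427 + 17226820)/209 = -4186917/209*17241247 = -72187670165499/209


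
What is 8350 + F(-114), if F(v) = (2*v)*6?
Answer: 6982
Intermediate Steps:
F(v) = 12*v
8350 + F(-114) = 8350 + 12*(-114) = 8350 - 1368 = 6982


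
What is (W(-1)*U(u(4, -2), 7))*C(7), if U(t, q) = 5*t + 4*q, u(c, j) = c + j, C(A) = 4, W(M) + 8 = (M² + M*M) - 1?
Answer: -1064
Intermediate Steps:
W(M) = -9 + 2*M² (W(M) = -8 + ((M² + M*M) - 1) = -8 + ((M² + M²) - 1) = -8 + (2*M² - 1) = -8 + (-1 + 2*M²) = -9 + 2*M²)
U(t, q) = 4*q + 5*t
(W(-1)*U(u(4, -2), 7))*C(7) = ((-9 + 2*(-1)²)*(4*7 + 5*(4 - 2)))*4 = ((-9 + 2*1)*(28 + 5*2))*4 = ((-9 + 2)*(28 + 10))*4 = -7*38*4 = -266*4 = -1064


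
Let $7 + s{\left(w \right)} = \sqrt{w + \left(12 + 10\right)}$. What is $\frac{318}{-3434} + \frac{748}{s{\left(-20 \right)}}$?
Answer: $- \frac{8997685}{80699} - \frac{748 \sqrt{2}}{47} \approx -134.0$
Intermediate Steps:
$s{\left(w \right)} = -7 + \sqrt{22 + w}$ ($s{\left(w \right)} = -7 + \sqrt{w + \left(12 + 10\right)} = -7 + \sqrt{w + 22} = -7 + \sqrt{22 + w}$)
$\frac{318}{-3434} + \frac{748}{s{\left(-20 \right)}} = \frac{318}{-3434} + \frac{748}{-7 + \sqrt{22 - 20}} = 318 \left(- \frac{1}{3434}\right) + \frac{748}{-7 + \sqrt{2}} = - \frac{159}{1717} + \frac{748}{-7 + \sqrt{2}}$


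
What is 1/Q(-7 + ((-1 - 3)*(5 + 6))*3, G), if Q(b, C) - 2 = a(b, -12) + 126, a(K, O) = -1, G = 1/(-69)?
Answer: 1/127 ≈ 0.0078740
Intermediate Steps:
G = -1/69 ≈ -0.014493
Q(b, C) = 127 (Q(b, C) = 2 + (-1 + 126) = 2 + 125 = 127)
1/Q(-7 + ((-1 - 3)*(5 + 6))*3, G) = 1/127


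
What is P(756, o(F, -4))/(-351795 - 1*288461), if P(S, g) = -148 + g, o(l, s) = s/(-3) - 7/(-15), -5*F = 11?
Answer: 731/3201280 ≈ 0.00022835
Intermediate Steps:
F = -11/5 (F = -⅕*11 = -11/5 ≈ -2.2000)
o(l, s) = 7/15 - s/3 (o(l, s) = s*(-⅓) - 7*(-1/15) = -s/3 + 7/15 = 7/15 - s/3)
P(756, o(F, -4))/(-351795 - 1*288461) = (-148 + (7/15 - ⅓*(-4)))/(-351795 - 1*288461) = (-148 + (7/15 + 4/3))/(-351795 - 288461) = (-148 + 9/5)/(-640256) = -731/5*(-1/640256) = 731/3201280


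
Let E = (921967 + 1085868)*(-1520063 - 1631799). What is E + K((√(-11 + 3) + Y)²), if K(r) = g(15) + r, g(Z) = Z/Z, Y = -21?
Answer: -6328418838336 - 84*I*√2 ≈ -6.3284e+12 - 118.79*I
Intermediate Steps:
g(Z) = 1
E = -6328418838770 (E = 2007835*(-3151862) = -6328418838770)
K(r) = 1 + r
E + K((√(-11 + 3) + Y)²) = -6328418838770 + (1 + (√(-11 + 3) - 21)²) = -6328418838770 + (1 + (√(-8) - 21)²) = -6328418838770 + (1 + (2*I*√2 - 21)²) = -6328418838770 + (1 + (-21 + 2*I*√2)²) = -6328418838769 + (-21 + 2*I*√2)²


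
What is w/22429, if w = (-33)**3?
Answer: -3267/2039 ≈ -1.6023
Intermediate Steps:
w = -35937
w/22429 = -35937/22429 = -35937*1/22429 = -3267/2039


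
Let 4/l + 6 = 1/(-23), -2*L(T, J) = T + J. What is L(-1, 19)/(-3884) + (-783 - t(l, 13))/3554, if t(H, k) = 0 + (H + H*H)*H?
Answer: -4041536091203/18535787836292 ≈ -0.21804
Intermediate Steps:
L(T, J) = -J/2 - T/2 (L(T, J) = -(T + J)/2 = -(J + T)/2 = -J/2 - T/2)
l = -92/139 (l = 4/(-6 + 1/(-23)) = 4/(-6 - 1/23) = 4/(-139/23) = 4*(-23/139) = -92/139 ≈ -0.66187)
t(H, k) = H*(H + H**2) (t(H, k) = 0 + (H + H**2)*H = 0 + H*(H + H**2) = H*(H + H**2))
L(-1, 19)/(-3884) + (-783 - t(l, 13))/3554 = (-1/2*19 - 1/2*(-1))/(-3884) + (-783 - (-92/139)**2*(1 - 92/139))/3554 = (-19/2 + 1/2)*(-1/3884) + (-783 - 8464*47/(19321*139))*(1/3554) = -9*(-1/3884) + (-783 - 1*397808/2685619)*(1/3554) = 9/3884 + (-783 - 397808/2685619)*(1/3554) = 9/3884 - 2103237485/2685619*1/3554 = 9/3884 - 2103237485/9544689926 = -4041536091203/18535787836292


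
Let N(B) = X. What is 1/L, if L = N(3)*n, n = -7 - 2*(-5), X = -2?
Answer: -⅙ ≈ -0.16667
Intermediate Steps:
n = 3 (n = -7 + 10 = 3)
N(B) = -2
L = -6 (L = -2*3 = -6)
1/L = 1/(-6) = -⅙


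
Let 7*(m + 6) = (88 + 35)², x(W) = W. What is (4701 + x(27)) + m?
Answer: 48183/7 ≈ 6883.3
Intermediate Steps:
m = 15087/7 (m = -6 + (88 + 35)²/7 = -6 + (⅐)*123² = -6 + (⅐)*15129 = -6 + 15129/7 = 15087/7 ≈ 2155.3)
(4701 + x(27)) + m = (4701 + 27) + 15087/7 = 4728 + 15087/7 = 48183/7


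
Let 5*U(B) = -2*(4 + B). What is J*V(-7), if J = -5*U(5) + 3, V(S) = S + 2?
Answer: -105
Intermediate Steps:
V(S) = 2 + S
U(B) = -8/5 - 2*B/5 (U(B) = (-2*(4 + B))/5 = (-8 - 2*B)/5 = -8/5 - 2*B/5)
J = 21 (J = -5*(-8/5 - 2/5*5) + 3 = -5*(-8/5 - 2) + 3 = -5*(-18/5) + 3 = 18 + 3 = 21)
J*V(-7) = 21*(2 - 7) = 21*(-5) = -105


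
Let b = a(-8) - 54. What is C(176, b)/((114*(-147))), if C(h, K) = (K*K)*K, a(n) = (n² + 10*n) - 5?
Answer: 46875/1862 ≈ 25.175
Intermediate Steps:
a(n) = -5 + n² + 10*n
b = -75 (b = (-5 + (-8)² + 10*(-8)) - 54 = (-5 + 64 - 80) - 54 = -21 - 54 = -75)
C(h, K) = K³ (C(h, K) = K²*K = K³)
C(176, b)/((114*(-147))) = (-75)³/((114*(-147))) = -421875/(-16758) = -421875*(-1/16758) = 46875/1862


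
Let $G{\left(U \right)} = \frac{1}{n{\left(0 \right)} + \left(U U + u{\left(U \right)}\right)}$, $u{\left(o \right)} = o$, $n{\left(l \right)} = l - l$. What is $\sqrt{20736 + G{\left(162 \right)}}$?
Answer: $\frac{\sqrt{178502870342}}{2934} \approx 144.0$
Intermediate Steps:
$n{\left(l \right)} = 0$
$G{\left(U \right)} = \frac{1}{U + U^{2}}$ ($G{\left(U \right)} = \frac{1}{0 + \left(U U + U\right)} = \frac{1}{0 + \left(U^{2} + U\right)} = \frac{1}{0 + \left(U + U^{2}\right)} = \frac{1}{U + U^{2}}$)
$\sqrt{20736 + G{\left(162 \right)}} = \sqrt{20736 + \frac{1}{162 \left(1 + 162\right)}} = \sqrt{20736 + \frac{1}{162 \cdot 163}} = \sqrt{20736 + \frac{1}{162} \cdot \frac{1}{163}} = \sqrt{20736 + \frac{1}{26406}} = \sqrt{\frac{547554817}{26406}} = \frac{\sqrt{178502870342}}{2934}$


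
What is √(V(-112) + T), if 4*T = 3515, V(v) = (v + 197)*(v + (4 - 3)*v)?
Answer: I*√72645/2 ≈ 134.76*I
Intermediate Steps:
V(v) = 2*v*(197 + v) (V(v) = (197 + v)*(v + 1*v) = (197 + v)*(v + v) = (197 + v)*(2*v) = 2*v*(197 + v))
T = 3515/4 (T = (¼)*3515 = 3515/4 ≈ 878.75)
√(V(-112) + T) = √(2*(-112)*(197 - 112) + 3515/4) = √(2*(-112)*85 + 3515/4) = √(-19040 + 3515/4) = √(-72645/4) = I*√72645/2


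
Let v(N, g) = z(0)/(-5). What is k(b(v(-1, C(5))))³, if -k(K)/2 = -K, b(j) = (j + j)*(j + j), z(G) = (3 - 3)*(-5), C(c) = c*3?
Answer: 0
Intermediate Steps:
C(c) = 3*c
z(G) = 0 (z(G) = 0*(-5) = 0)
v(N, g) = 0 (v(N, g) = 0/(-5) = 0*(-⅕) = 0)
b(j) = 4*j² (b(j) = (2*j)*(2*j) = 4*j²)
k(K) = 2*K (k(K) = -(-2)*K = 2*K)
k(b(v(-1, C(5))))³ = (2*(4*0²))³ = (2*(4*0))³ = (2*0)³ = 0³ = 0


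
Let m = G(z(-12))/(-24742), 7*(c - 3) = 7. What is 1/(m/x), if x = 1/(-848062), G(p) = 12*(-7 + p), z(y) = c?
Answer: -12371/15265116 ≈ -0.00081041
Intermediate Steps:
c = 4 (c = 3 + (⅐)*7 = 3 + 1 = 4)
z(y) = 4
G(p) = -84 + 12*p
x = -1/848062 ≈ -1.1792e-6
m = 18/12371 (m = (-84 + 12*4)/(-24742) = (-84 + 48)*(-1/24742) = -36*(-1/24742) = 18/12371 ≈ 0.0014550)
1/(m/x) = 1/(18/(12371*(-1/848062))) = 1/((18/12371)*(-848062)) = 1/(-15265116/12371) = -12371/15265116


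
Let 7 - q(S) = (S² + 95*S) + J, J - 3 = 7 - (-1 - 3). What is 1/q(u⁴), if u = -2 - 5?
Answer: -1/5992903 ≈ -1.6686e-7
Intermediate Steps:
u = -7
J = 14 (J = 3 + (7 - (-1 - 3)) = 3 + (7 - 1*(-4)) = 3 + (7 + 4) = 3 + 11 = 14)
q(S) = -7 - S² - 95*S (q(S) = 7 - ((S² + 95*S) + 14) = 7 - (14 + S² + 95*S) = 7 + (-14 - S² - 95*S) = -7 - S² - 95*S)
1/q(u⁴) = 1/(-7 - ((-7)⁴)² - 95*(-7)⁴) = 1/(-7 - 1*2401² - 95*2401) = 1/(-7 - 1*5764801 - 228095) = 1/(-7 - 5764801 - 228095) = 1/(-5992903) = -1/5992903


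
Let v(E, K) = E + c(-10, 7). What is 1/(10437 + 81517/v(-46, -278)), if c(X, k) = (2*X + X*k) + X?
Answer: 146/1442285 ≈ 0.00010123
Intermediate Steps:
c(X, k) = 3*X + X*k
v(E, K) = -100 + E (v(E, K) = E - 10*(3 + 7) = E - 10*10 = E - 100 = -100 + E)
1/(10437 + 81517/v(-46, -278)) = 1/(10437 + 81517/(-100 - 46)) = 1/(10437 + 81517/(-146)) = 1/(10437 + 81517*(-1/146)) = 1/(10437 - 81517/146) = 1/(1442285/146) = 146/1442285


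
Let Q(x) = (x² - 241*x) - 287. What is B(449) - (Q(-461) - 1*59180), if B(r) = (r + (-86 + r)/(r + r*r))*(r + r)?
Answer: 10428646/75 ≈ 1.3905e+5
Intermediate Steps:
B(r) = 2*r*(r + (-86 + r)/(r + r²)) (B(r) = (r + (-86 + r)/(r + r²))*(2*r) = 2*r*(r + (-86 + r)/(r + r²)))
Q(x) = -287 + x² - 241*x
B(449) - (Q(-461) - 1*59180) = 2*(-86 + 449 + 449² + 449³)/(1 + 449) - ((-287 + (-461)² - 241*(-461)) - 1*59180) = 2*(-86 + 449 + 201601 + 90518849)/450 - ((-287 + 212521 + 111101) - 59180) = 2*(1/450)*90720813 - (323335 - 59180) = 30240271/75 - 1*264155 = 30240271/75 - 264155 = 10428646/75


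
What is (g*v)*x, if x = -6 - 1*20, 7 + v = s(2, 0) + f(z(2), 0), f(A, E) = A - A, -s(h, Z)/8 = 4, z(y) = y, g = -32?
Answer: -32448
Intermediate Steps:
s(h, Z) = -32 (s(h, Z) = -8*4 = -32)
f(A, E) = 0
v = -39 (v = -7 + (-32 + 0) = -7 - 32 = -39)
x = -26 (x = -6 - 20 = -26)
(g*v)*x = -32*(-39)*(-26) = 1248*(-26) = -32448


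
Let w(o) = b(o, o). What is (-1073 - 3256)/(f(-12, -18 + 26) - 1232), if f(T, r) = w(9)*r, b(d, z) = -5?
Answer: 1443/424 ≈ 3.4033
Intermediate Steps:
w(o) = -5
f(T, r) = -5*r
(-1073 - 3256)/(f(-12, -18 + 26) - 1232) = (-1073 - 3256)/(-5*(-18 + 26) - 1232) = -4329/(-5*8 - 1232) = -4329/(-40 - 1232) = -4329/(-1272) = -4329*(-1/1272) = 1443/424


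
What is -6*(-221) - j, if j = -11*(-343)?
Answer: -2447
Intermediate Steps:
j = 3773
-6*(-221) - j = -6*(-221) - 1*3773 = 1326 - 3773 = -2447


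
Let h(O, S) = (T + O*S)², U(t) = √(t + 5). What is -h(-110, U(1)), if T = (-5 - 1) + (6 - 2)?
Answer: -72604 - 440*√6 ≈ -73682.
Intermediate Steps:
U(t) = √(5 + t)
T = -2 (T = -6 + 4 = -2)
h(O, S) = (-2 + O*S)²
-h(-110, U(1)) = -(-2 - 110*√(5 + 1))² = -(-2 - 110*√6)²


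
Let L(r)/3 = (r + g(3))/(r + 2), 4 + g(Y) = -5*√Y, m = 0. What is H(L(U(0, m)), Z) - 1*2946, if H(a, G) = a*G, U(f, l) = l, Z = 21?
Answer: -3072 - 315*√3/2 ≈ -3344.8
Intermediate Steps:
g(Y) = -4 - 5*√Y
L(r) = 3*(-4 + r - 5*√3)/(2 + r) (L(r) = 3*((r + (-4 - 5*√3))/(r + 2)) = 3*((-4 + r - 5*√3)/(2 + r)) = 3*(-4 + r - 5*√3)/(2 + r))
H(a, G) = G*a
H(L(U(0, m)), Z) - 1*2946 = 21*(3*(-4 + 0 - 5*√3)/(2 + 0)) - 1*2946 = 21*(3*(-4 - 5*√3)/2) - 2946 = 21*(3*(½)*(-4 - 5*√3)) - 2946 = 21*(-6 - 15*√3/2) - 2946 = (-126 - 315*√3/2) - 2946 = -3072 - 315*√3/2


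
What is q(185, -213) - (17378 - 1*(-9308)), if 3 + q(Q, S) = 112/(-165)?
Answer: -4403797/165 ≈ -26690.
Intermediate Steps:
q(Q, S) = -607/165 (q(Q, S) = -3 + 112/(-165) = -3 + 112*(-1/165) = -3 - 112/165 = -607/165)
q(185, -213) - (17378 - 1*(-9308)) = -607/165 - (17378 - 1*(-9308)) = -607/165 - (17378 + 9308) = -607/165 - 1*26686 = -607/165 - 26686 = -4403797/165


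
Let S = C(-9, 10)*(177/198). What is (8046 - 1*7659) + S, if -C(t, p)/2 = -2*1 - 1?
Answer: 4316/11 ≈ 392.36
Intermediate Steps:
C(t, p) = 6 (C(t, p) = -2*(-2*1 - 1) = -2*(-2 - 1) = -2*(-3) = 6)
S = 59/11 (S = 6*(177/198) = 6*(177*(1/198)) = 6*(59/66) = 59/11 ≈ 5.3636)
(8046 - 1*7659) + S = (8046 - 1*7659) + 59/11 = (8046 - 7659) + 59/11 = 387 + 59/11 = 4316/11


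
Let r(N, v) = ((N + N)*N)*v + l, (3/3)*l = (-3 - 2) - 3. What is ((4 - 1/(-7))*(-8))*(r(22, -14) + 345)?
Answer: 3065880/7 ≈ 4.3798e+5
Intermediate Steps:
l = -8 (l = (-3 - 2) - 3 = -5 - 3 = -8)
r(N, v) = -8 + 2*v*N² (r(N, v) = ((N + N)*N)*v - 8 = ((2*N)*N)*v - 8 = (2*N²)*v - 8 = 2*v*N² - 8 = -8 + 2*v*N²)
((4 - 1/(-7))*(-8))*(r(22, -14) + 345) = ((4 - 1/(-7))*(-8))*((-8 + 2*(-14)*22²) + 345) = ((4 - 1*(-⅐))*(-8))*((-8 + 2*(-14)*484) + 345) = ((4 + ⅐)*(-8))*((-8 - 13552) + 345) = ((29/7)*(-8))*(-13560 + 345) = -232/7*(-13215) = 3065880/7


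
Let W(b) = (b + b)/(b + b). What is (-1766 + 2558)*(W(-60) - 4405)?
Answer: -3487968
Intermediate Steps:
W(b) = 1 (W(b) = (2*b)/((2*b)) = (2*b)*(1/(2*b)) = 1)
(-1766 + 2558)*(W(-60) - 4405) = (-1766 + 2558)*(1 - 4405) = 792*(-4404) = -3487968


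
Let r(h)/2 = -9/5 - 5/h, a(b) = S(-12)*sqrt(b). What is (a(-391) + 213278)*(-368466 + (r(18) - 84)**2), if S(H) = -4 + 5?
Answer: -155779650516958/2025 - 730406561*I*sqrt(391)/2025 ≈ -7.6928e+10 - 7.1323e+6*I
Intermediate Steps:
S(H) = 1
a(b) = sqrt(b) (a(b) = 1*sqrt(b) = sqrt(b))
r(h) = -18/5 - 10/h (r(h) = 2*(-9/5 - 5/h) = -18/5 - 10/h)
(a(-391) + 213278)*(-368466 + (r(18) - 84)**2) = (sqrt(-391) + 213278)*(-368466 + ((-18/5 - 10/18) - 84)**2) = (I*sqrt(391) + 213278)*(-368466 + ((-18/5 - 10*1/18) - 84)**2) = (213278 + I*sqrt(391))*(-368466 + ((-18/5 - 5/9) - 84)**2) = (213278 + I*sqrt(391))*(-368466 + (-187/45 - 84)**2) = (213278 + I*sqrt(391))*(-368466 + (-3967/45)**2) = (213278 + I*sqrt(391))*(-368466 + 15737089/2025) = (213278 + I*sqrt(391))*(-730406561/2025) = -155779650516958/2025 - 730406561*I*sqrt(391)/2025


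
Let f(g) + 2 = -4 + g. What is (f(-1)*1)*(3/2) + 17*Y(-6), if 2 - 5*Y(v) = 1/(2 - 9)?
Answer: -45/14 ≈ -3.2143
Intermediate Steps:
f(g) = -6 + g (f(g) = -2 + (-4 + g) = -6 + g)
Y(v) = 3/7 (Y(v) = ⅖ - 1/(5*(2 - 9)) = ⅖ - ⅕/(-7) = ⅖ - ⅕*(-⅐) = ⅖ + 1/35 = 3/7)
(f(-1)*1)*(3/2) + 17*Y(-6) = ((-6 - 1)*1)*(3/2) + 17*(3/7) = (-7*1)*(3*(½)) + 51/7 = -7*3/2 + 51/7 = -21/2 + 51/7 = -45/14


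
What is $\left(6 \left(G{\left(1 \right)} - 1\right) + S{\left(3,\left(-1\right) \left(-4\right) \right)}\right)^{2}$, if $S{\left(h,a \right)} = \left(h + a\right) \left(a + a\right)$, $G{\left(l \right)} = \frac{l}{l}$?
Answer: $3136$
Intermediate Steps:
$G{\left(l \right)} = 1$
$S{\left(h,a \right)} = 2 a \left(a + h\right)$ ($S{\left(h,a \right)} = \left(a + h\right) 2 a = 2 a \left(a + h\right)$)
$\left(6 \left(G{\left(1 \right)} - 1\right) + S{\left(3,\left(-1\right) \left(-4\right) \right)}\right)^{2} = \left(6 \left(1 - 1\right) + 2 \left(\left(-1\right) \left(-4\right)\right) \left(\left(-1\right) \left(-4\right) + 3\right)\right)^{2} = \left(6 \cdot 0 + 2 \cdot 4 \left(4 + 3\right)\right)^{2} = \left(0 + 2 \cdot 4 \cdot 7\right)^{2} = \left(0 + 56\right)^{2} = 56^{2} = 3136$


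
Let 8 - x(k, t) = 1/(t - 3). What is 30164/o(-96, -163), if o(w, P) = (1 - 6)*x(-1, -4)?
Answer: -211148/285 ≈ -740.87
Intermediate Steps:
x(k, t) = 8 - 1/(-3 + t) (x(k, t) = 8 - 1/(t - 3) = 8 - 1/(-3 + t))
o(w, P) = -285/7 (o(w, P) = (1 - 6)*((-25 + 8*(-4))/(-3 - 4)) = -5*(-25 - 32)/(-7) = -(-5)*(-57)/7 = -5*57/7 = -285/7)
30164/o(-96, -163) = 30164/(-285/7) = 30164*(-7/285) = -211148/285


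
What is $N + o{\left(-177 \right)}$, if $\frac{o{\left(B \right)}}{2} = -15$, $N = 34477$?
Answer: $34447$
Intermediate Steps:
$o{\left(B \right)} = -30$ ($o{\left(B \right)} = 2 \left(-15\right) = -30$)
$N + o{\left(-177 \right)} = 34477 - 30 = 34447$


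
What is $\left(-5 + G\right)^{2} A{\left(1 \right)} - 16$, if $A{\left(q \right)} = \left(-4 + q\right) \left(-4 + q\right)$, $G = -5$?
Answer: $884$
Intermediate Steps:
$A{\left(q \right)} = \left(-4 + q\right)^{2}$
$\left(-5 + G\right)^{2} A{\left(1 \right)} - 16 = \left(-5 - 5\right)^{2} \left(-4 + 1\right)^{2} - 16 = \left(-10\right)^{2} \left(-3\right)^{2} - 16 = 100 \cdot 9 - 16 = 900 - 16 = 884$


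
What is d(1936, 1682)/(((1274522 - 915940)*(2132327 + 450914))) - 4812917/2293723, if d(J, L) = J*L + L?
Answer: -2229107734318185836/1062342078662703713 ≈ -2.0983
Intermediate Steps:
d(J, L) = L + J*L
d(1936, 1682)/(((1274522 - 915940)*(2132327 + 450914))) - 4812917/2293723 = (1682*(1 + 1936))/(((1274522 - 915940)*(2132327 + 450914))) - 4812917/2293723 = (1682*1937)/((358582*2583241)) - 4812917*1/2293723 = 3258034/926303724262 - 4812917/2293723 = 3258034*(1/926303724262) - 4812917/2293723 = 1629017/463151862131 - 4812917/2293723 = -2229107734318185836/1062342078662703713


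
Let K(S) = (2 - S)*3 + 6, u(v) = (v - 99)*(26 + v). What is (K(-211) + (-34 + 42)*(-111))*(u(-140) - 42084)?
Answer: 3605634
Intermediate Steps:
u(v) = (-99 + v)*(26 + v)
K(S) = 12 - 3*S (K(S) = (6 - 3*S) + 6 = 12 - 3*S)
(K(-211) + (-34 + 42)*(-111))*(u(-140) - 42084) = ((12 - 3*(-211)) + (-34 + 42)*(-111))*((-2574 + (-140)² - 73*(-140)) - 42084) = ((12 + 633) + 8*(-111))*((-2574 + 19600 + 10220) - 42084) = (645 - 888)*(27246 - 42084) = -243*(-14838) = 3605634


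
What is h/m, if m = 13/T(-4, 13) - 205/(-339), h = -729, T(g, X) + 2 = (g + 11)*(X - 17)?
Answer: -2471310/581 ≈ -4253.5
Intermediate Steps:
T(g, X) = -2 + (-17 + X)*(11 + g) (T(g, X) = -2 + (g + 11)*(X - 17) = -2 + (11 + g)*(-17 + X) = -2 + (-17 + X)*(11 + g))
m = 581/3390 (m = 13/(-189 - 17*(-4) + 11*13 + 13*(-4)) - 205/(-339) = 13/(-189 + 68 + 143 - 52) - 205*(-1/339) = 13/(-30) + 205/339 = 13*(-1/30) + 205/339 = -13/30 + 205/339 = 581/3390 ≈ 0.17139)
h/m = -729/581/3390 = -729*3390/581 = -2471310/581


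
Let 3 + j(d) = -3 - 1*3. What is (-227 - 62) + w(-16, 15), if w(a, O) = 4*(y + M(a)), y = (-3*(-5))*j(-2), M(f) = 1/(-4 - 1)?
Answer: -4149/5 ≈ -829.80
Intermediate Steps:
j(d) = -9 (j(d) = -3 + (-3 - 1*3) = -3 + (-3 - 3) = -3 - 6 = -9)
M(f) = -1/5 (M(f) = 1/(-5) = -1/5)
y = -135 (y = -3*(-5)*(-9) = 15*(-9) = -135)
w(a, O) = -2704/5 (w(a, O) = 4*(-135 - 1/5) = 4*(-676/5) = -2704/5)
(-227 - 62) + w(-16, 15) = (-227 - 62) - 2704/5 = -289 - 2704/5 = -4149/5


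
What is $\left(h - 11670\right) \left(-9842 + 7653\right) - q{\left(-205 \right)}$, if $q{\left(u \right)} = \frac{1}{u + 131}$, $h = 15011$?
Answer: $- \frac{541195225}{74} \approx -7.3134 \cdot 10^{6}$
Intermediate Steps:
$q{\left(u \right)} = \frac{1}{131 + u}$
$\left(h - 11670\right) \left(-9842 + 7653\right) - q{\left(-205 \right)} = \left(15011 - 11670\right) \left(-9842 + 7653\right) - \frac{1}{131 - 205} = 3341 \left(-2189\right) - \frac{1}{-74} = -7313449 - - \frac{1}{74} = -7313449 + \frac{1}{74} = - \frac{541195225}{74}$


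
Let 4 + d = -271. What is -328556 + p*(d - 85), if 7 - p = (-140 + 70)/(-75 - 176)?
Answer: -83074876/251 ≈ -3.3098e+5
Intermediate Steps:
d = -275 (d = -4 - 271 = -275)
p = 1687/251 (p = 7 - (-140 + 70)/(-75 - 176) = 7 - (-70)/(-251) = 7 - (-70)*(-1)/251 = 7 - 1*70/251 = 7 - 70/251 = 1687/251 ≈ 6.7211)
-328556 + p*(d - 85) = -328556 + 1687*(-275 - 85)/251 = -328556 + (1687/251)*(-360) = -328556 - 607320/251 = -83074876/251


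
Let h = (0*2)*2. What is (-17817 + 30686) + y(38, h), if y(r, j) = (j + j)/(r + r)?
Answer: 12869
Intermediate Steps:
h = 0 (h = 0*2 = 0)
y(r, j) = j/r (y(r, j) = (2*j)/((2*r)) = (2*j)*(1/(2*r)) = j/r)
(-17817 + 30686) + y(38, h) = (-17817 + 30686) + 0/38 = 12869 + 0*(1/38) = 12869 + 0 = 12869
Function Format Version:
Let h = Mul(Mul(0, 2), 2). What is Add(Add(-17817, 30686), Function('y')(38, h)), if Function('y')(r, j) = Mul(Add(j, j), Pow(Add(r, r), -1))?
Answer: 12869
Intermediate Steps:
h = 0 (h = Mul(0, 2) = 0)
Function('y')(r, j) = Mul(j, Pow(r, -1)) (Function('y')(r, j) = Mul(Mul(2, j), Pow(Mul(2, r), -1)) = Mul(Mul(2, j), Mul(Rational(1, 2), Pow(r, -1))) = Mul(j, Pow(r, -1)))
Add(Add(-17817, 30686), Function('y')(38, h)) = Add(Add(-17817, 30686), Mul(0, Pow(38, -1))) = Add(12869, Mul(0, Rational(1, 38))) = Add(12869, 0) = 12869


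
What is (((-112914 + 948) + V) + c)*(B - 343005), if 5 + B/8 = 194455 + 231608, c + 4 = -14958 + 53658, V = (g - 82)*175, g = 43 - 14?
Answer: -253038313155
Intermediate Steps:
g = 29
V = -9275 (V = (29 - 82)*175 = -53*175 = -9275)
c = 38696 (c = -4 + (-14958 + 53658) = -4 + 38700 = 38696)
B = 3408464 (B = -40 + 8*(194455 + 231608) = -40 + 8*426063 = -40 + 3408504 = 3408464)
(((-112914 + 948) + V) + c)*(B - 343005) = (((-112914 + 948) - 9275) + 38696)*(3408464 - 343005) = ((-111966 - 9275) + 38696)*3065459 = (-121241 + 38696)*3065459 = -82545*3065459 = -253038313155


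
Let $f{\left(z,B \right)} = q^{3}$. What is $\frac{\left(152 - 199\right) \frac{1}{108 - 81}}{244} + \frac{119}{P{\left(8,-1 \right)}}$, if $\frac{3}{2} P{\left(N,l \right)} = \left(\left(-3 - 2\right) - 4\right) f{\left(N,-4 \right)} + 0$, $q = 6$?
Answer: $- \frac{7823}{79056} \approx -0.098955$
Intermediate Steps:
$f{\left(z,B \right)} = 216$ ($f{\left(z,B \right)} = 6^{3} = 216$)
$P{\left(N,l \right)} = -1296$ ($P{\left(N,l \right)} = \frac{2 \left(\left(\left(-3 - 2\right) - 4\right) 216 + 0\right)}{3} = \frac{2 \left(\left(-5 - 4\right) 216 + 0\right)}{3} = \frac{2 \left(\left(-9\right) 216 + 0\right)}{3} = \frac{2 \left(-1944 + 0\right)}{3} = \frac{2}{3} \left(-1944\right) = -1296$)
$\frac{\left(152 - 199\right) \frac{1}{108 - 81}}{244} + \frac{119}{P{\left(8,-1 \right)}} = \frac{\left(152 - 199\right) \frac{1}{108 - 81}}{244} + \frac{119}{-1296} = - \frac{47}{27} \cdot \frac{1}{244} + 119 \left(- \frac{1}{1296}\right) = \left(-47\right) \frac{1}{27} \cdot \frac{1}{244} - \frac{119}{1296} = \left(- \frac{47}{27}\right) \frac{1}{244} - \frac{119}{1296} = - \frac{47}{6588} - \frac{119}{1296} = - \frac{7823}{79056}$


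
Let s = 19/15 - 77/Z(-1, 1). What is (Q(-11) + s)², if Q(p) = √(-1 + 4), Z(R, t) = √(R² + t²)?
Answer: (38 - 1155*√2 + 30*√3)²/900 ≈ 2646.9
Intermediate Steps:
Q(p) = √3
s = 19/15 - 77*√2/2 (s = 19/15 - 77/√((-1)² + 1²) = 19*(1/15) - 77/√(1 + 1) = 19/15 - 77*√2/2 ≈ -53.181)
(Q(-11) + s)² = (√3 + (19/15 - 77*√2/2))² = (19/15 + √3 - 77*√2/2)²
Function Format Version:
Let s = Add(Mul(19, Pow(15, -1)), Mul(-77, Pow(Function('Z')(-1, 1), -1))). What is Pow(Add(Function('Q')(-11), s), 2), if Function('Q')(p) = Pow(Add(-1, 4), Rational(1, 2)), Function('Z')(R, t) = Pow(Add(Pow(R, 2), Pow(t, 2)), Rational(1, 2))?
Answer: Mul(Rational(1, 900), Pow(Add(38, Mul(-1155, Pow(2, Rational(1, 2))), Mul(30, Pow(3, Rational(1, 2)))), 2)) ≈ 2646.9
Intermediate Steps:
Function('Q')(p) = Pow(3, Rational(1, 2))
s = Add(Rational(19, 15), Mul(Rational(-77, 2), Pow(2, Rational(1, 2)))) (s = Add(Mul(19, Pow(15, -1)), Mul(-77, Pow(Pow(Add(Pow(-1, 2), Pow(1, 2)), Rational(1, 2)), -1))) = Add(Mul(19, Rational(1, 15)), Mul(-77, Pow(Pow(Add(1, 1), Rational(1, 2)), -1))) = Add(Rational(19, 15), Mul(-77, Pow(Pow(2, Rational(1, 2)), -1))) = Add(Rational(19, 15), Mul(-77, Mul(Rational(1, 2), Pow(2, Rational(1, 2))))) = Add(Rational(19, 15), Mul(Rational(-77, 2), Pow(2, Rational(1, 2)))) ≈ -53.181)
Pow(Add(Function('Q')(-11), s), 2) = Pow(Add(Pow(3, Rational(1, 2)), Add(Rational(19, 15), Mul(Rational(-77, 2), Pow(2, Rational(1, 2))))), 2) = Pow(Add(Rational(19, 15), Pow(3, Rational(1, 2)), Mul(Rational(-77, 2), Pow(2, Rational(1, 2)))), 2)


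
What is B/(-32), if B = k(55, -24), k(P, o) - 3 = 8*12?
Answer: -99/32 ≈ -3.0938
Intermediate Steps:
k(P, o) = 99 (k(P, o) = 3 + 8*12 = 3 + 96 = 99)
B = 99
B/(-32) = 99/(-32) = -1/32*99 = -99/32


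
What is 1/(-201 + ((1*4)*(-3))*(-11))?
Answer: -1/69 ≈ -0.014493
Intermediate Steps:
1/(-201 + ((1*4)*(-3))*(-11)) = 1/(-201 + (4*(-3))*(-11)) = 1/(-201 - 12*(-11)) = 1/(-201 + 132) = 1/(-69) = -1/69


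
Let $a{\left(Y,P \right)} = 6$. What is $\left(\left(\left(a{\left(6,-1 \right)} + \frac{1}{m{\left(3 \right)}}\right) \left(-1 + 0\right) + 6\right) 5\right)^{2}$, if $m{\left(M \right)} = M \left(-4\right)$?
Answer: $\frac{25}{144} \approx 0.17361$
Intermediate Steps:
$m{\left(M \right)} = - 4 M$
$\left(\left(\left(a{\left(6,-1 \right)} + \frac{1}{m{\left(3 \right)}}\right) \left(-1 + 0\right) + 6\right) 5\right)^{2} = \left(\left(\left(6 + \frac{1}{\left(-4\right) 3}\right) \left(-1 + 0\right) + 6\right) 5\right)^{2} = \left(\left(\left(6 + \frac{1}{-12}\right) \left(-1\right) + 6\right) 5\right)^{2} = \left(\left(\left(6 - \frac{1}{12}\right) \left(-1\right) + 6\right) 5\right)^{2} = \left(\left(\frac{71}{12} \left(-1\right) + 6\right) 5\right)^{2} = \left(\left(- \frac{71}{12} + 6\right) 5\right)^{2} = \left(\frac{1}{12} \cdot 5\right)^{2} = \left(\frac{5}{12}\right)^{2} = \frac{25}{144}$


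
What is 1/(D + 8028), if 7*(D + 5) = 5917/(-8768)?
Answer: 61376/492413731 ≈ 0.00012464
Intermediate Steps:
D = -312797/61376 (D = -5 + (5917/(-8768))/7 = -5 + (5917*(-1/8768))/7 = -5 + (⅐)*(-5917/8768) = -5 - 5917/61376 = -312797/61376 ≈ -5.0964)
1/(D + 8028) = 1/(-312797/61376 + 8028) = 1/(492413731/61376) = 61376/492413731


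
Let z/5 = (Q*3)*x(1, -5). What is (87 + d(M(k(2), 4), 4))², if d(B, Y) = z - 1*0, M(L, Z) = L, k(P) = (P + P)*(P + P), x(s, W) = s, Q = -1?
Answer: 5184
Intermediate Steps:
k(P) = 4*P² (k(P) = (2*P)*(2*P) = 4*P²)
z = -15 (z = 5*(-1*3*1) = 5*(-3*1) = 5*(-3) = -15)
d(B, Y) = -15 (d(B, Y) = -15 - 1*0 = -15 + 0 = -15)
(87 + d(M(k(2), 4), 4))² = (87 - 15)² = 72² = 5184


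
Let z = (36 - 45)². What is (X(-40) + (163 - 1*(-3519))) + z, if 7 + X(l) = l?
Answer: 3716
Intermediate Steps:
X(l) = -7 + l
z = 81 (z = (-9)² = 81)
(X(-40) + (163 - 1*(-3519))) + z = ((-7 - 40) + (163 - 1*(-3519))) + 81 = (-47 + (163 + 3519)) + 81 = (-47 + 3682) + 81 = 3635 + 81 = 3716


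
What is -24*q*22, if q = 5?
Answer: -2640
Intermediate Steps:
-24*q*22 = -24*5*22 = -120*22 = -2640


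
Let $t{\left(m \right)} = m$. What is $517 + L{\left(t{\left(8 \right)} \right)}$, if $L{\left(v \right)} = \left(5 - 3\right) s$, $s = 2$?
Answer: $521$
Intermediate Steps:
$L{\left(v \right)} = 4$ ($L{\left(v \right)} = \left(5 - 3\right) 2 = 2 \cdot 2 = 4$)
$517 + L{\left(t{\left(8 \right)} \right)} = 517 + 4 = 521$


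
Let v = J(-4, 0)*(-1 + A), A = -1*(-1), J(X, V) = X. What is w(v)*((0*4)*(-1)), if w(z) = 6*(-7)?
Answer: 0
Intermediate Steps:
A = 1
v = 0 (v = -4*(-1 + 1) = -4*0 = 0)
w(z) = -42
w(v)*((0*4)*(-1)) = -42*0*4*(-1) = -0*(-1) = -42*0 = 0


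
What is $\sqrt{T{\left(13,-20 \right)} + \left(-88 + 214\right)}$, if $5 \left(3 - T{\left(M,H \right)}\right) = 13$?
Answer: $\frac{2 \sqrt{790}}{5} \approx 11.243$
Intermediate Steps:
$T{\left(M,H \right)} = \frac{2}{5}$ ($T{\left(M,H \right)} = 3 - \frac{13}{5} = \frac{2}{5}$)
$\sqrt{T{\left(13,-20 \right)} + \left(-88 + 214\right)} = \sqrt{\frac{2}{5} + \left(-88 + 214\right)} = \sqrt{\frac{2}{5} + 126} = \sqrt{\frac{632}{5}} = \frac{2 \sqrt{790}}{5}$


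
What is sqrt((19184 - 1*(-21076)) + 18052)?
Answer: 2*sqrt(14578) ≈ 241.48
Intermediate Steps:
sqrt((19184 - 1*(-21076)) + 18052) = sqrt((19184 + 21076) + 18052) = sqrt(40260 + 18052) = sqrt(58312) = 2*sqrt(14578)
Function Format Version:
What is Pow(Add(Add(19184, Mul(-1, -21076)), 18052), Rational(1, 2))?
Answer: Mul(2, Pow(14578, Rational(1, 2))) ≈ 241.48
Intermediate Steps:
Pow(Add(Add(19184, Mul(-1, -21076)), 18052), Rational(1, 2)) = Pow(Add(Add(19184, 21076), 18052), Rational(1, 2)) = Pow(Add(40260, 18052), Rational(1, 2)) = Pow(58312, Rational(1, 2)) = Mul(2, Pow(14578, Rational(1, 2)))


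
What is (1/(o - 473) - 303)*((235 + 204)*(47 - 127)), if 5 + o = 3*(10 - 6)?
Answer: 2479454440/233 ≈ 1.0641e+7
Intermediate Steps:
o = 7 (o = -5 + 3*(10 - 6) = -5 + 3*4 = -5 + 12 = 7)
(1/(o - 473) - 303)*((235 + 204)*(47 - 127)) = (1/(7 - 473) - 303)*((235 + 204)*(47 - 127)) = (1/(-466) - 303)*(439*(-80)) = (-1/466 - 303)*(-35120) = -141199/466*(-35120) = 2479454440/233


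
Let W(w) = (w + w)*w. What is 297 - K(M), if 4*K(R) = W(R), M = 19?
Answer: 233/2 ≈ 116.50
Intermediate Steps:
W(w) = 2*w**2 (W(w) = (2*w)*w = 2*w**2)
K(R) = R**2/2 (K(R) = (2*R**2)/4 = R**2/2)
297 - K(M) = 297 - 19**2/2 = 297 - 361/2 = 233/2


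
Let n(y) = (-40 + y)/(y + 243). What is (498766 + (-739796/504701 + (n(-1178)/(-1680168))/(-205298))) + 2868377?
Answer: 13049542468954944761606769/3875555077341258520 ≈ 3.3671e+6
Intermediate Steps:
n(y) = (-40 + y)/(243 + y)
(498766 + (-739796/504701 + (n(-1178)/(-1680168))/(-205298))) + 2868377 = (498766 + (-739796/504701 + (((-40 - 1178)/(243 - 1178))/(-1680168))/(-205298))) + 2868377 = (498766 + (-739796*1/504701 + ((-1218/(-935))*(-1/1680168))*(-1/205298))) + 2868377 = (498766 + (-739796/504701 + (-1/935*(-1218)*(-1/1680168))*(-1/205298))) + 2868377 = (498766 + (-739796/504701 + ((1218/935)*(-1/1680168))*(-1/205298))) + 2868377 = (498766 + (-739796/504701 - 29/37403740*(-1/205298))) + 2868377 = (498766 + (-739796/504701 + 29/7678913014520)) + 2868377 = (498766 - 5680829132475201591/3875555077341258520) + 2868377 = 1932989422876057671784729/3875555077341258520 + 2868377 = 13049542468954944761606769/3875555077341258520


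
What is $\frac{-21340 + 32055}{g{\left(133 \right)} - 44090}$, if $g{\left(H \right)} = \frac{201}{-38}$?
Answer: $- \frac{407170}{1675621} \approx -0.243$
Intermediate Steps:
$g{\left(H \right)} = - \frac{201}{38}$ ($g{\left(H \right)} = 201 \left(- \frac{1}{38}\right) = - \frac{201}{38}$)
$\frac{-21340 + 32055}{g{\left(133 \right)} - 44090} = \frac{-21340 + 32055}{- \frac{201}{38} - 44090} = \frac{10715}{- \frac{1675621}{38}} = 10715 \left(- \frac{38}{1675621}\right) = - \frac{407170}{1675621}$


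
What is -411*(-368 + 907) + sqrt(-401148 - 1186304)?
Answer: -221529 + 2*I*sqrt(396863) ≈ -2.2153e+5 + 1259.9*I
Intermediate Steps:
-411*(-368 + 907) + sqrt(-401148 - 1186304) = -411*539 + sqrt(-1587452) = -221529 + 2*I*sqrt(396863)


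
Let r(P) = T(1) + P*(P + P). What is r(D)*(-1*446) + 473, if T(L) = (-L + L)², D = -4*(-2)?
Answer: -56615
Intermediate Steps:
D = 8
T(L) = 0 (T(L) = 0² = 0)
r(P) = 2*P² (r(P) = 0 + P*(P + P) = 0 + P*(2*P) = 0 + 2*P² = 2*P²)
r(D)*(-1*446) + 473 = (2*8²)*(-1*446) + 473 = (2*64)*(-446) + 473 = 128*(-446) + 473 = -57088 + 473 = -56615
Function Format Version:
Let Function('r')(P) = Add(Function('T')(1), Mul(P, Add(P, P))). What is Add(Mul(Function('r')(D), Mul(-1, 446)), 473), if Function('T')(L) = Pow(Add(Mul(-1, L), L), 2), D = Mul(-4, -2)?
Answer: -56615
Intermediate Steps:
D = 8
Function('T')(L) = 0 (Function('T')(L) = Pow(0, 2) = 0)
Function('r')(P) = Mul(2, Pow(P, 2)) (Function('r')(P) = Add(0, Mul(P, Add(P, P))) = Add(0, Mul(P, Mul(2, P))) = Add(0, Mul(2, Pow(P, 2))) = Mul(2, Pow(P, 2)))
Add(Mul(Function('r')(D), Mul(-1, 446)), 473) = Add(Mul(Mul(2, Pow(8, 2)), Mul(-1, 446)), 473) = Add(Mul(Mul(2, 64), -446), 473) = Add(Mul(128, -446), 473) = Add(-57088, 473) = -56615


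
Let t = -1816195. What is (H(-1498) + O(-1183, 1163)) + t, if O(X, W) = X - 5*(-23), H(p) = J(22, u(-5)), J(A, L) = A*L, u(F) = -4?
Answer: -1817351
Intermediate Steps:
H(p) = -88 (H(p) = 22*(-4) = -88)
O(X, W) = 115 + X (O(X, W) = X - 1*(-115) = X + 115 = 115 + X)
(H(-1498) + O(-1183, 1163)) + t = (-88 + (115 - 1183)) - 1816195 = (-88 - 1068) - 1816195 = -1156 - 1816195 = -1817351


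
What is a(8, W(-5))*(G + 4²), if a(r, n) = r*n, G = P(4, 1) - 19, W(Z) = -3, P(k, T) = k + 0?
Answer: -24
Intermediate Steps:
P(k, T) = k
G = -15 (G = 4 - 19 = -15)
a(r, n) = n*r
a(8, W(-5))*(G + 4²) = (-3*8)*(-15 + 4²) = -24*(-15 + 16) = -24*1 = -24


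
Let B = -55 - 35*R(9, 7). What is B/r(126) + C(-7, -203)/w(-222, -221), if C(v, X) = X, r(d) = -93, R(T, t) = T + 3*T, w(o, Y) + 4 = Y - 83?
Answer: 60557/4092 ≈ 14.799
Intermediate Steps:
w(o, Y) = -87 + Y (w(o, Y) = -4 + (Y - 83) = -4 + (-83 + Y) = -87 + Y)
R(T, t) = 4*T
B = -1315 (B = -55 - 140*9 = -55 - 35*36 = -55 - 1260 = -1315)
B/r(126) + C(-7, -203)/w(-222, -221) = -1315/(-93) - 203/(-87 - 221) = -1315*(-1/93) - 203/(-308) = 1315/93 - 203*(-1/308) = 1315/93 + 29/44 = 60557/4092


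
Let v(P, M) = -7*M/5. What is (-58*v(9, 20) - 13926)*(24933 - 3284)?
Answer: -266325998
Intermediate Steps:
v(P, M) = -7*M/5 (v(P, M) = -7*M*(⅕) = -7*M/5)
(-58*v(9, 20) - 13926)*(24933 - 3284) = (-(-406)*20/5 - 13926)*(24933 - 3284) = (-58*(-28) - 13926)*21649 = (1624 - 13926)*21649 = -12302*21649 = -266325998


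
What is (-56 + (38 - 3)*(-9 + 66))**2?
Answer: 3759721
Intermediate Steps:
(-56 + (38 - 3)*(-9 + 66))**2 = (-56 + 35*57)**2 = (-56 + 1995)**2 = 1939**2 = 3759721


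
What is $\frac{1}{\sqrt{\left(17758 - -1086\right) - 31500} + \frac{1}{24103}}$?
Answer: $\frac{24103}{7352561531505} - \frac{2323818436 i \sqrt{791}}{7352561531505} \approx 3.2782 \cdot 10^{-9} - 0.008889 i$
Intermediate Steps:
$\frac{1}{\sqrt{\left(17758 - -1086\right) - 31500} + \frac{1}{24103}} = \frac{1}{\sqrt{\left(17758 + 1086\right) - 31500} + \frac{1}{24103}} = \frac{1}{\sqrt{18844 - 31500} + \frac{1}{24103}} = \frac{1}{\sqrt{-12656} + \frac{1}{24103}} = \frac{1}{4 i \sqrt{791} + \frac{1}{24103}} = \frac{1}{\frac{1}{24103} + 4 i \sqrt{791}}$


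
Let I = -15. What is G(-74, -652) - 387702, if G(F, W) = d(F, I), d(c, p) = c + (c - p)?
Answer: -387835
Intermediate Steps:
d(c, p) = -p + 2*c
G(F, W) = 15 + 2*F (G(F, W) = -1*(-15) + 2*F = 15 + 2*F)
G(-74, -652) - 387702 = (15 + 2*(-74)) - 387702 = (15 - 148) - 387702 = -133 - 387702 = -387835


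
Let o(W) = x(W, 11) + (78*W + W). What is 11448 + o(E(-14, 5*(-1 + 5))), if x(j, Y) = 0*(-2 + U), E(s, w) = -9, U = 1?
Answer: 10737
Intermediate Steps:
x(j, Y) = 0 (x(j, Y) = 0*(-2 + 1) = 0*(-1) = 0)
o(W) = 79*W (o(W) = 0 + (78*W + W) = 0 + 79*W = 79*W)
11448 + o(E(-14, 5*(-1 + 5))) = 11448 + 79*(-9) = 11448 - 711 = 10737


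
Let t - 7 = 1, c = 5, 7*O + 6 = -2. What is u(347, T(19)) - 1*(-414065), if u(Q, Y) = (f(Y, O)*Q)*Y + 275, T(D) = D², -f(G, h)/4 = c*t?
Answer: -19628380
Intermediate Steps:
O = -8/7 (O = -6/7 + (⅐)*(-2) = -6/7 - 2/7 = -8/7 ≈ -1.1429)
t = 8 (t = 7 + 1 = 8)
f(G, h) = -160 (f(G, h) = -20*8 = -4*40 = -160)
u(Q, Y) = 275 - 160*Q*Y (u(Q, Y) = (-160*Q)*Y + 275 = -160*Q*Y + 275 = 275 - 160*Q*Y)
u(347, T(19)) - 1*(-414065) = (275 - 160*347*19²) - 1*(-414065) = (275 - 160*347*361) + 414065 = (275 - 20042720) + 414065 = -20042445 + 414065 = -19628380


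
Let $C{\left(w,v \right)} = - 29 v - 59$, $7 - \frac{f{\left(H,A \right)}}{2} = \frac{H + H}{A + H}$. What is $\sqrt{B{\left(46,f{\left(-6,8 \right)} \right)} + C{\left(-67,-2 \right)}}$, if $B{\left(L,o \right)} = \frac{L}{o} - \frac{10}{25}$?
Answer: $\frac{2 \sqrt{390}}{65} \approx 0.60764$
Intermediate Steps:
$f{\left(H,A \right)} = 14 - \frac{4 H}{A + H}$ ($f{\left(H,A \right)} = 14 - 2 \frac{H + H}{A + H} = 14 - 2 \frac{2 H}{A + H} = 14 - \frac{4 H}{A + H}$)
$B{\left(L,o \right)} = - \frac{2}{5} + \frac{L}{o}$ ($B{\left(L,o \right)} = \frac{L}{o} - \frac{2}{5} = - \frac{2}{5} + \frac{L}{o}$)
$C{\left(w,v \right)} = -59 - 29 v$
$\sqrt{B{\left(46,f{\left(-6,8 \right)} \right)} + C{\left(-67,-2 \right)}} = \sqrt{\left(- \frac{2}{5} + \frac{46}{2 \frac{1}{8 - 6} \left(5 \left(-6\right) + 7 \cdot 8\right)}\right) - 1} = \sqrt{\left(- \frac{2}{5} + \frac{46}{2 \cdot \frac{1}{2} \left(-30 + 56\right)}\right) + \left(-59 + 58\right)} = \sqrt{\left(- \frac{2}{5} + \frac{46}{2 \cdot \frac{1}{2} \cdot 26}\right) - 1} = \sqrt{\left(- \frac{2}{5} + \frac{46}{26}\right) - 1} = \sqrt{\left(- \frac{2}{5} + 46 \cdot \frac{1}{26}\right) - 1} = \sqrt{\left(- \frac{2}{5} + \frac{23}{13}\right) - 1} = \sqrt{\frac{89}{65} - 1} = \sqrt{\frac{24}{65}} = \frac{2 \sqrt{390}}{65}$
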